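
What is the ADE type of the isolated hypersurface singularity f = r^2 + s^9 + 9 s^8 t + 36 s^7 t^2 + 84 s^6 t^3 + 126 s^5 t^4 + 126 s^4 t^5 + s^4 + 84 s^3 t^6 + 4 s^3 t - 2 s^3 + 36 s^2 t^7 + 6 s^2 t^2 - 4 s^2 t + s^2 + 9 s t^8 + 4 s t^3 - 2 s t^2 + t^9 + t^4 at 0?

A_{8}

The Hessian of f at 0 is [[2, 0, 0], [0, 0, 0], [0, 0, 2]] with rank 2, so corank 1. A Groebner basis of the Jacobian ideal J(f) in C{s,t,r} is {-21*s*t^2 + 18*s*t - 7*s/2 + t^5 + 5*t^4/2 - 11*t^3 + 7*t^2/2, s*t^3 - 5*s*t^2/2 + 3*s*t/2 - s/4 + 3*t^4/4 - t^3 + t^2/4, s^2 + 2*s*t - s + t^2, r}; counting standard monomials gives mu = 8. Corank 1: A-series; mu = 8 gives A_8.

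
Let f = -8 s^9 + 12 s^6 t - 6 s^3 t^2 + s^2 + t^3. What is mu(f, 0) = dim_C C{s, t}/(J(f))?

2

The Hessian of f at 0 has rank 1. Corank 1: A-series; mu = 2 gives A_2.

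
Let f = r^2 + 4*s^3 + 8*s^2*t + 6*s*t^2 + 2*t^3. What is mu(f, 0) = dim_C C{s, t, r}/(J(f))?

4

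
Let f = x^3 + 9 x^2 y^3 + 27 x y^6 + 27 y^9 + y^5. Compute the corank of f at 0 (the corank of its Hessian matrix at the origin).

Hessian at 0 has rank 0.

2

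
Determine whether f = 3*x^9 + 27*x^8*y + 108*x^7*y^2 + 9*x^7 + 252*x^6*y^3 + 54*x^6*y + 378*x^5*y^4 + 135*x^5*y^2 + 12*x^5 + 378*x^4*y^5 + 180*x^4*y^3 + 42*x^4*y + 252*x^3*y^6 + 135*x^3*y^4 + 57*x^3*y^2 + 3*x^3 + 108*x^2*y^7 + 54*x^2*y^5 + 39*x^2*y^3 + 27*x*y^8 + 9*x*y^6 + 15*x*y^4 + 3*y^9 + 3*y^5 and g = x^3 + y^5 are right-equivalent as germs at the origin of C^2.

The Hessian of f at 0 is [[0, 0], [0, 0]] with rank 0, so corank 2. A Groebner basis of the Jacobian ideal J(f) in C{x,y} is {x^2/2 + x*y^3, -2*x^2 + y^4, x^3, x^2*y}; counting standard monomials gives mu = 8. Corank 2; j^3 = 3*x^3 is a perfect cube, so E-series; the 5-jet and mu = 8 give E_8. The Hessian of g at 0 is [[0, 0], [0, 0]] with rank 0, so corank 2. A Groebner basis of the Jacobian ideal J(g) in C{x,y} is {y^4, x^2}; counting standard monomials gives mu = 8. Corank 2; j^3 = x^3 is a perfect cube, so E-series; the 5-jet and mu = 8 give E_8. Both have type E_8, hence right-equivalent.

Yes.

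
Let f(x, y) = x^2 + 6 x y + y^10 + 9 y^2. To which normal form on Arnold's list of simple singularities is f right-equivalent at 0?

The Hessian of f at 0 is [[2, 6], [6, 18]] with rank 1, so corank 1. A Groebner basis of the Jacobian ideal J(f) in C{x,y} is {y^9, x + 3*y}; counting standard monomials gives mu = 9. Corank 1: A-series; mu = 9 gives A_9.

A_9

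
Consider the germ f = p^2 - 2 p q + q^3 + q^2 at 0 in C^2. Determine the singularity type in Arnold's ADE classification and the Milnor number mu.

The Hessian of f at 0 has rank 1. Corank 1: A-series; mu = 2 gives A_2.

Type A_{2}, Milnor number mu = 2.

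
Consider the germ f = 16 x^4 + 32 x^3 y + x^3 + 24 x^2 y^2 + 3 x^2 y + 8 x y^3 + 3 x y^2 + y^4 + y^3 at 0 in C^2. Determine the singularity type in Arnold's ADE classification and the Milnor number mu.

Type E_{6}, Milnor number mu = 6.

The Hessian of f at 0 is [[0, 0], [0, 0]] with rank 0, so corank 2. A Groebner basis of the Jacobian ideal J(f) in C{x,y} is {y^4, x*y^2 + 5*y^3/6, x^2 + 2*x*y + y^2}; counting standard monomials gives mu = 6. Corank 2; j^3 = (x + y)^3 is a perfect cube, so E-series; the 4-jet and mu = 6 give E_6.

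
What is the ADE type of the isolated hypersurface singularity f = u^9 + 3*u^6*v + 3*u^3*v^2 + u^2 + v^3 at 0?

A_{2}

The Hessian of f at 0 has rank 1. Corank 1: A-series; mu = 2 gives A_2.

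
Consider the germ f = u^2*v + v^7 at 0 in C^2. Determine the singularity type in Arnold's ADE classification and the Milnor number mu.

The Hessian of f at 0 has rank 0. Corank 2; j^3 = u^2*v has shape L^2 M (L != M), so D-series; mu = 8 gives D_8.

Type D_{8}, Milnor number mu = 8.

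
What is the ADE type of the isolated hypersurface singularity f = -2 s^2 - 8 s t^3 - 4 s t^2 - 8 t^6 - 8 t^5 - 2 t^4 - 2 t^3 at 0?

The Hessian of f at 0 has rank 1. Corank 1: A-series; mu = 2 gives A_2.

A_{2}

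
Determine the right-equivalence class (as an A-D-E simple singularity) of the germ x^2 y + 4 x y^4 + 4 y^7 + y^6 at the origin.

The Hessian of f at 0 is [[0, 0], [0, 0]] with rank 0, so corank 2. A Groebner basis of the Jacobian ideal J(f) in C{x,y} is {x*y/2 + y^4, x^3, x^2*y, -x^2/3 + x*y^2}; counting standard monomials gives mu = 7. Corank 2; j^3 = x^2*y has shape L^2 M (L != M), so D-series; mu = 7 gives D_7.

D7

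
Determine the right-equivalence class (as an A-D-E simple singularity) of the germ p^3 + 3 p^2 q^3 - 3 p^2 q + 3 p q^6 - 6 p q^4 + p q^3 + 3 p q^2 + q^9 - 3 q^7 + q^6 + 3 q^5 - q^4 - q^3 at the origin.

E_{7}

The Hessian of f at 0 is [[0, 0], [0, 0]] with rank 0, so corank 2. A Groebner basis of the Jacobian ideal J(f) in C{p,q} is {p^3 - 3*p^2*q - 6*p^2 + 12*p*q - 6*q^2, 3*p^2 + p*q^2 - 6*p*q + 3*q^2, 3*p^2 - 6*p*q + q^3 + 3*q^2}; counting standard monomials gives mu = 7. Corank 2; j^3 = (p - q)^3 is a perfect cube, so E-series; the 4-jet and mu = 7 give E_7.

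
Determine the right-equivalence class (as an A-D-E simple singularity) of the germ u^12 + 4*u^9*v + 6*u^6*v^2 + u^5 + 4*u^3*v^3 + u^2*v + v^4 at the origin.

D_{5}

The Hessian of f at 0 has rank 0. Corank 2; j^3 = u^2*v has shape L^2 M (L != M), so D-series; mu = 5 gives D_5.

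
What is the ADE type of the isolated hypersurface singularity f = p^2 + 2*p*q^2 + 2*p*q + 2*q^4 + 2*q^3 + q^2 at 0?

The Hessian of f at 0 has rank 1. Corank 1: A-series; mu = 3 gives A_3.

A3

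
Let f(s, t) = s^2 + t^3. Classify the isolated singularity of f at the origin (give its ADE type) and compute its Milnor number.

The Hessian of f at 0 has rank 1. Corank 1: A-series; mu = 2 gives A_2.

Type A_{2}, Milnor number mu = 2.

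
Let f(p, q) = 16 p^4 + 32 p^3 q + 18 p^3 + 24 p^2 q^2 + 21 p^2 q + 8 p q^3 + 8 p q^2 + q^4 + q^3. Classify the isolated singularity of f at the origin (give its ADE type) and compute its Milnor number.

Type D_{5}, Milnor number mu = 5.

The Hessian of f at 0 has rank 0. Corank 2; j^3 = (2*p + q)*(3*p + q)^2 has shape L^2 M (L != M), so D-series; mu = 5 gives D_5.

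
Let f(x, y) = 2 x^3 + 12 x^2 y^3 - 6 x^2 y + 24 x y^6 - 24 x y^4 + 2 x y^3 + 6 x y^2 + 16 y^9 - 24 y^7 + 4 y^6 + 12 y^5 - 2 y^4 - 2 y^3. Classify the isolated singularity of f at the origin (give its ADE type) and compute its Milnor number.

The Hessian of f at 0 has rank 0. Corank 2; j^3 = 2*(x - y)^3 is a perfect cube, so E-series; the 4-jet and mu = 7 give E_7.

Type E7, Milnor number mu = 7.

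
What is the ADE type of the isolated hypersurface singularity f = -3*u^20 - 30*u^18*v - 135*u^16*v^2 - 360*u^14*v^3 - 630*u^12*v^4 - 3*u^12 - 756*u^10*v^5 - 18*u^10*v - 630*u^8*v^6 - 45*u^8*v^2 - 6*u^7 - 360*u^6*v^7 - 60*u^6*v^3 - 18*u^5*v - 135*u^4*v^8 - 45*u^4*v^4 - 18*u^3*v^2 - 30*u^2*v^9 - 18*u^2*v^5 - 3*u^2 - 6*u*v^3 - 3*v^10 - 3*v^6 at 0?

The Hessian of f at 0 has rank 1. Corank 1: A-series; mu = 9 gives A_9.

A_{9}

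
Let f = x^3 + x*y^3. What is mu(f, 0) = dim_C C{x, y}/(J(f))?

7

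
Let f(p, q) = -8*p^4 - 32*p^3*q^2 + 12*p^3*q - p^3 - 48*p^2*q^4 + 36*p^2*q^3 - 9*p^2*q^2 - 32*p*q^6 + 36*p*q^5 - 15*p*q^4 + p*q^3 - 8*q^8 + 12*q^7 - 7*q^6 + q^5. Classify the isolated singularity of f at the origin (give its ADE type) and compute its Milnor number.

Type E_7, Milnor number mu = 7.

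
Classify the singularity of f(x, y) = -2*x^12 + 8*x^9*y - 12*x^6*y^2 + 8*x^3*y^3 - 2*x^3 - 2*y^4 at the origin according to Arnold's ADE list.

E_{6}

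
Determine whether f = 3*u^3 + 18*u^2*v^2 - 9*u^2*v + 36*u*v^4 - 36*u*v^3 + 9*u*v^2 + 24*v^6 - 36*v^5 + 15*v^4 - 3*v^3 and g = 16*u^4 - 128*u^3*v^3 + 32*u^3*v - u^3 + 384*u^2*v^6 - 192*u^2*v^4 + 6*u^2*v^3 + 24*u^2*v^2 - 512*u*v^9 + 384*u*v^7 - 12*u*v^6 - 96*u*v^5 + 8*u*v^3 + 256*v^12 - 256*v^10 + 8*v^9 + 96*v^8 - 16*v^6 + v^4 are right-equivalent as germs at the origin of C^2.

Yes.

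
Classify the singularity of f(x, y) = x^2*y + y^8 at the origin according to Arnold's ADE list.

D_{9}

The Hessian of f at 0 has rank 0. Corank 2; j^3 = x^2*y has shape L^2 M (L != M), so D-series; mu = 9 gives D_9.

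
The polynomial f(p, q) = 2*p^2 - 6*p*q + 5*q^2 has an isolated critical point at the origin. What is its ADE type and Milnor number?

The Hessian of f at 0 has rank 2. Corank 0: nondegenerate Morse point, so A_1.

Type A1, Milnor number mu = 1.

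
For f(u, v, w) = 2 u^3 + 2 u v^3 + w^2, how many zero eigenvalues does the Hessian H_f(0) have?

2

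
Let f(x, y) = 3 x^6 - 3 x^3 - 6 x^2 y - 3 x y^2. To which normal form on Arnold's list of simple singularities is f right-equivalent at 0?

D_{7}

The Hessian of f at 0 has rank 0. Corank 2; j^3 = -3*x*(x + y)^2 has shape L^2 M (L != M), so D-series; mu = 7 gives D_7.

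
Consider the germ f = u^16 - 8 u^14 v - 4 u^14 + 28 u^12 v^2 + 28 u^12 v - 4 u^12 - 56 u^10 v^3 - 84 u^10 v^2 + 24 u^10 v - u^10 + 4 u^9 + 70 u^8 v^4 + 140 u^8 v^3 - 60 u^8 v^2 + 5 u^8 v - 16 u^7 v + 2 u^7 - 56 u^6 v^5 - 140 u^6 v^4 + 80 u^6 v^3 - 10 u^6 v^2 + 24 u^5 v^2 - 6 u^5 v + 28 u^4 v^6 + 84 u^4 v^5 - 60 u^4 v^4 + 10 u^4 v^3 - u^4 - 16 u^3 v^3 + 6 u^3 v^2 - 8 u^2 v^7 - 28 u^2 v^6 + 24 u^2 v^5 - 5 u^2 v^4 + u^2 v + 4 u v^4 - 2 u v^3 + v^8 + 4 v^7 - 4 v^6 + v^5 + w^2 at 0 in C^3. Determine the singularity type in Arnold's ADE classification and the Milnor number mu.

The Hessian of f at 0 has rank 1. Corank 2; j^3 = u^2*v has shape L^2 M (L != M), so D-series; mu = 9 gives D_9.

Type D_9, Milnor number mu = 9.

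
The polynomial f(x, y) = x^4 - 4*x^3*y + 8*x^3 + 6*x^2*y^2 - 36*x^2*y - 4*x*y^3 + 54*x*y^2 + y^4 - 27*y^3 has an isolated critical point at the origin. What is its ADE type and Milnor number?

Type E6, Milnor number mu = 6.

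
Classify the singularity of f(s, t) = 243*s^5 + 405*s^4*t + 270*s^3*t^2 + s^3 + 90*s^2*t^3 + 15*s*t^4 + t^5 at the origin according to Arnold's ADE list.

E_8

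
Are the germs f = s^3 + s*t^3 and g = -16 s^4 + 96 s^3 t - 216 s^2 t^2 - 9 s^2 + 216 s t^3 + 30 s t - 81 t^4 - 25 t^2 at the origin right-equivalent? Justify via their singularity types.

No.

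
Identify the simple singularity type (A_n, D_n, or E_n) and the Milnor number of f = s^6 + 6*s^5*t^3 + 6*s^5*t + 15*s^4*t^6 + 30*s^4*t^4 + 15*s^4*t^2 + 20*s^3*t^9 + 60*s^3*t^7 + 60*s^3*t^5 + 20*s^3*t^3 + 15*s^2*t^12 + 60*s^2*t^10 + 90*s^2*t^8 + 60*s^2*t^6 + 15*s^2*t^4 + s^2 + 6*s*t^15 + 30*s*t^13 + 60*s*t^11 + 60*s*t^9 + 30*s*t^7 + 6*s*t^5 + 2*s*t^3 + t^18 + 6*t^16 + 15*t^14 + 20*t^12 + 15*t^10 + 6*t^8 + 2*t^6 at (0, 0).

Type A5, Milnor number mu = 5.

The Hessian of f at 0 has rank 1. Corank 1: A-series; mu = 5 gives A_5.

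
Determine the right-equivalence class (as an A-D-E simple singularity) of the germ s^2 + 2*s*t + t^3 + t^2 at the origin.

A2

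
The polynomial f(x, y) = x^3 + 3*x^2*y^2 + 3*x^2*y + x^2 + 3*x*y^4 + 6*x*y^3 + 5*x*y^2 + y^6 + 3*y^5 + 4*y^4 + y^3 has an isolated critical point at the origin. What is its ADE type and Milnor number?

The Hessian of f at 0 is [[2, 0], [0, 0]] with rank 1, so corank 1. A Groebner basis of the Jacobian ideal J(f) in C{x,y} is {y^2, x}; counting standard monomials gives mu = 2. Corank 1: A-series; mu = 2 gives A_2.

Type A_2, Milnor number mu = 2.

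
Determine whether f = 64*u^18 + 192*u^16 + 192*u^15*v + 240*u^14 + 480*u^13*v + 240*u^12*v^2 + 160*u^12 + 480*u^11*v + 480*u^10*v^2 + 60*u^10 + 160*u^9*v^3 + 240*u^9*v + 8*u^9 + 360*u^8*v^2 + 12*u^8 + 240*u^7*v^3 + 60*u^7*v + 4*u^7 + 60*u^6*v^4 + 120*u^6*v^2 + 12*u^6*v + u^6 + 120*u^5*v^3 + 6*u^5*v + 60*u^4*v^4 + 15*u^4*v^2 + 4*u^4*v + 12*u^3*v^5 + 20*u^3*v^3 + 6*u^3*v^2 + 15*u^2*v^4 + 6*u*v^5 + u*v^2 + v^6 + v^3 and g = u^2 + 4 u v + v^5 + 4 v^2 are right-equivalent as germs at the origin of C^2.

No.

The Hessian of f at 0 is [[0, 0], [0, 0]] with rank 0, so corank 2. A Groebner basis of the Jacobian ideal J(f) in C{u,v} is {u^4 + u*v/2 + v^2/2, u^2*v - v^2/3, u*v^2, v^3}; counting standard monomials gives mu = 7. Corank 2; j^3 = v^2*(u + v) has shape L^2 M (L != M), so D-series; mu = 7 gives D_7. The Hessian of g at 0 is [[2, 4], [4, 8]] with rank 1, so corank 1. A Groebner basis of the Jacobian ideal J(g) in C{u,v} is {v^4, u + 2*v}; counting standard monomials gives mu = 4. Corank 1: A-series; mu = 4 gives A_4. f is D_7 but g is A_4, hence not right-equivalent.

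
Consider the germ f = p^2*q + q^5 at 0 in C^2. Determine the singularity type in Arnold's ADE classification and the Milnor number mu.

The Hessian of f at 0 has rank 0. Corank 2; j^3 = p^2*q has shape L^2 M (L != M), so D-series; mu = 6 gives D_6.

Type D_6, Milnor number mu = 6.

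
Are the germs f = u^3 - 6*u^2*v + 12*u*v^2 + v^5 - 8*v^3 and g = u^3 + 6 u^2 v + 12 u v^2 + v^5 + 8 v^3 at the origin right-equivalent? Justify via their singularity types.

The Hessian of f at 0 is [[0, 0], [0, 0]] with rank 0, so corank 2. A Groebner basis of the Jacobian ideal J(f) in C{u,v} is {v^4, u^2 - 4*u*v + 4*v^2}; counting standard monomials gives mu = 8. Corank 2; j^3 = (u - 2*v)^3 is a perfect cube, so E-series; the 5-jet and mu = 8 give E_8. The Hessian of g at 0 is [[0, 0], [0, 0]] with rank 0, so corank 2. A Groebner basis of the Jacobian ideal J(g) in C{u,v} is {v^4, u^2 + 4*u*v + 4*v^2}; counting standard monomials gives mu = 8. Corank 2; j^3 = (u + 2*v)^3 is a perfect cube, so E-series; the 5-jet and mu = 8 give E_8. Both have type E_8, hence right-equivalent.

Yes.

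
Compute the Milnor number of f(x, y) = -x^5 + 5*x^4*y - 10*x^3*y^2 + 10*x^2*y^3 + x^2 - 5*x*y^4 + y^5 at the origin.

The Hessian of f at 0 is [[2, 0], [0, 0]] with rank 1, so corank 1. A Groebner basis of the Jacobian ideal J(f) in C{x,y} is {y^4, x}; counting standard monomials gives mu = 4. Corank 1: A-series; mu = 4 gives A_4.

4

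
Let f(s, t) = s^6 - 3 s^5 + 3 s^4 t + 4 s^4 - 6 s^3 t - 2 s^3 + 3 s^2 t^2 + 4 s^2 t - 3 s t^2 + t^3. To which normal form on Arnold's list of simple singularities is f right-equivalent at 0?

D4

The Hessian of f at 0 is [[0, 0], [0, 0]] with rank 0, so corank 2. A Groebner basis of the Jacobian ideal J(f) in C{s,t} is {t^3, s^2 - 3*t^2/2, s*t - 3*t^2/2}; counting standard monomials gives mu = 4. Corank 2; j^3 = -(s - t)*(2*s^2 - 2*s*t + t^2) splits into three distinct lines over C (the quadratic factor has nonzero discriminant), so D_4.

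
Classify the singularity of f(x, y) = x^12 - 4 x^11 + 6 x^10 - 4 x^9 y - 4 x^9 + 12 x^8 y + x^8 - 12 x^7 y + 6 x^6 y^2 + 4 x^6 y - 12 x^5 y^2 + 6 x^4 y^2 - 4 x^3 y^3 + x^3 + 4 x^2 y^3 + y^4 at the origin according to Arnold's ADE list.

E_{6}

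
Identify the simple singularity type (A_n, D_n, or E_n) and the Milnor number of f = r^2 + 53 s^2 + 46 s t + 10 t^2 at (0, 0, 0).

Type A1, Milnor number mu = 1.

The Hessian of f at 0 has rank 3. Corank 0: nondegenerate Morse point, so A_1.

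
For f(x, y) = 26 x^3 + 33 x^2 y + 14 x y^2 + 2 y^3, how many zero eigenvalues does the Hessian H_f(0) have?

Hessian at 0 has rank 0.

2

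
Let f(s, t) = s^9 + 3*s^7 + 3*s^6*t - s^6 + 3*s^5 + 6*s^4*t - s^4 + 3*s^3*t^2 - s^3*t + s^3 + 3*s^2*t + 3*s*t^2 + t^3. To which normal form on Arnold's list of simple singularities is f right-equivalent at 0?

The Hessian of f at 0 is [[0, 0], [0, 0]] with rank 0, so corank 2. A Groebner basis of the Jacobian ideal J(f) in C{s,t} is {3*s^2 + 6*s*t + t^4 + t^3 + 3*t^2, s^3 - 3*s^2 - 6*s*t - 3*t^2, s^2*t + 3*s^2 + 6*s*t + 3*t^2, -2*s^2 + s*t^2 - 4*s*t + t^3/3 - 2*t^2}; counting standard monomials gives mu = 7. Corank 2; j^3 = (s + t)^3 is a perfect cube, so E-series; the 4-jet and mu = 7 give E_7.

E_{7}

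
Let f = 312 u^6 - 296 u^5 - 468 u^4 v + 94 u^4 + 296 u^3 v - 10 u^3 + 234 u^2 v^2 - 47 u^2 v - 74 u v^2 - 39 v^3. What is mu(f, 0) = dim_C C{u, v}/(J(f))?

4

The Hessian of f at 0 is [[0, 0], [0, 0]] with rank 0, so corank 2. A Groebner basis of the Jacobian ideal J(f) in C{u,v} is {v^3, u^2 - 23*v^2/11, u*v + 16*v^2/11}; counting standard monomials gives mu = 4. Corank 2; j^3 = -(2*u + 3*v)*(5*u^2 + 16*u*v + 13*v^2) splits into three distinct lines over C (the quadratic factor has nonzero discriminant), so D_4.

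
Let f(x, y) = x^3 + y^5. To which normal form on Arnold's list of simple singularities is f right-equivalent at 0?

E8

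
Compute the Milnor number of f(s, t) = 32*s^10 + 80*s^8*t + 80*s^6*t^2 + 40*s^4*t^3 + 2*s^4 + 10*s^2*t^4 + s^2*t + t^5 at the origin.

6

The Hessian of f at 0 is [[0, 0], [0, 0]] with rank 0, so corank 2. A Groebner basis of the Jacobian ideal J(f) in C{s,t} is {s^2/5 + t^4, s^3, s*t}; counting standard monomials gives mu = 6. Corank 2; j^3 = s^2*t has shape L^2 M (L != M), so D-series; mu = 6 gives D_6.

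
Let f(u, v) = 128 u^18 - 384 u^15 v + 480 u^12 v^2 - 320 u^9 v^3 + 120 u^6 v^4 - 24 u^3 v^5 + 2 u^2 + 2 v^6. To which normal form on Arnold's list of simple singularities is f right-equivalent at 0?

A_5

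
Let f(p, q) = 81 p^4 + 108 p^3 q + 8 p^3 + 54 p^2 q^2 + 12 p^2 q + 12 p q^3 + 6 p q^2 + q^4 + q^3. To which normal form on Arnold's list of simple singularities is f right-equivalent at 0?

E_{6}

The Hessian of f at 0 has rank 0. Corank 2; j^3 = (2*p + q)^3 is a perfect cube, so E-series; the 4-jet and mu = 6 give E_6.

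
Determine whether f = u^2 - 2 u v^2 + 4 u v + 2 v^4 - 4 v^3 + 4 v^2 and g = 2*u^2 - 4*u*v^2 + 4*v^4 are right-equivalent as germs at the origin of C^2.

Yes.

The Hessian of f at 0 has rank 1. Corank 1: A-series; mu = 3 gives A_3. The Hessian of g at 0 has rank 1. Corank 1: A-series; mu = 3 gives A_3. Both have type A_3, hence right-equivalent.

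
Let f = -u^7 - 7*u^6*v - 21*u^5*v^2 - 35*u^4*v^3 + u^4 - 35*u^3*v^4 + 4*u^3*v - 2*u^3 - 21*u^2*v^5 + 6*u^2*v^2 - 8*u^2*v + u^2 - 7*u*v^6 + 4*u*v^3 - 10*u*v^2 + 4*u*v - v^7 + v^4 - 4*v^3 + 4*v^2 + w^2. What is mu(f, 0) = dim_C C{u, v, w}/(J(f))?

6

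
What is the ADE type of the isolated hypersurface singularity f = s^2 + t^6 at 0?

A_5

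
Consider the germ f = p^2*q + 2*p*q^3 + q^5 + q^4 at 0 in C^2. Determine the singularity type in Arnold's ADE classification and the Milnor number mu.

Type D5, Milnor number mu = 5.

The Hessian of f at 0 has rank 0. Corank 2; j^3 = p^2*q has shape L^2 M (L != M), so D-series; mu = 5 gives D_5.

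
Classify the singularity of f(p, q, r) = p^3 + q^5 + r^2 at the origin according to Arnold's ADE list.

E_8

The Hessian of f at 0 is [[0, 0, 0], [0, 0, 0], [0, 0, 2]] with rank 1, so corank 2. A Groebner basis of the Jacobian ideal J(f) in C{p,q,r} is {q^4, p^2, r}; counting standard monomials gives mu = 8. Corank 2; j^3 = p^3 is a perfect cube, so E-series; the 5-jet and mu = 8 give E_8.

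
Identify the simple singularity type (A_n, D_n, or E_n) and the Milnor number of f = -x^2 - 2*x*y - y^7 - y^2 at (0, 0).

Type A6, Milnor number mu = 6.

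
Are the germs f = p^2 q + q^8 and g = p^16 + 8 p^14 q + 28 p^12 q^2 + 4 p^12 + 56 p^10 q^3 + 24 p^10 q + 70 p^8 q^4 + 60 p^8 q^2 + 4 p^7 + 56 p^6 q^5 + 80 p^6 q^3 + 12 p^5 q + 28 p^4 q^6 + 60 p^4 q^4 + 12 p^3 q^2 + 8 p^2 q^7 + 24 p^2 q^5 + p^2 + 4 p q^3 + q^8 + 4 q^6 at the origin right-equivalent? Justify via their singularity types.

No.

The Hessian of f at 0 is [[0, 0], [0, 0]] with rank 0, so corank 2. A Groebner basis of the Jacobian ideal J(f) in C{p,q} is {p^2/8 + q^7, p^3, p*q}; counting standard monomials gives mu = 9. Corank 2; j^3 = p^2*q has shape L^2 M (L != M), so D-series; mu = 9 gives D_9. The Hessian of g at 0 is [[2, 0], [0, 0]] with rank 1, so corank 1. A Groebner basis of the Jacobian ideal J(g) in C{p,q} is {p^3, p^2*q, p/2 + q^3}; counting standard monomials gives mu = 7. Corank 1: A-series; mu = 7 gives A_7. f is D_9 but g is A_7, hence not right-equivalent.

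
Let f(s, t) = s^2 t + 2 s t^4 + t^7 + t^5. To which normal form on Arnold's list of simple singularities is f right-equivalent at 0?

D6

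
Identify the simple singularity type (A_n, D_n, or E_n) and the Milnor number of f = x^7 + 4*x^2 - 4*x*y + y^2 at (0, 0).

The Hessian of f at 0 has rank 1. Corank 1: A-series; mu = 6 gives A_6.

Type A_6, Milnor number mu = 6.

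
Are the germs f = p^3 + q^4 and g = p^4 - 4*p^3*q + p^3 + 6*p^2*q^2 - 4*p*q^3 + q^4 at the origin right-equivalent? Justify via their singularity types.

Yes.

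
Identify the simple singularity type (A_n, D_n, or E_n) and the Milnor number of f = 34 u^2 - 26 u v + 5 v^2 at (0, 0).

Type A_1, Milnor number mu = 1.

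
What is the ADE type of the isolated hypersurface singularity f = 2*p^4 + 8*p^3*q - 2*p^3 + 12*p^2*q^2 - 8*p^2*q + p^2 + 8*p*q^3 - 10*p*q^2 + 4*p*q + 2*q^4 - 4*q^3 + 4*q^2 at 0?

A_{3}

The Hessian of f at 0 has rank 1. Corank 1: A-series; mu = 3 gives A_3.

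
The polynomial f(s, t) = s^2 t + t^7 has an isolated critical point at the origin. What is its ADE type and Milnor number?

Type D_{8}, Milnor number mu = 8.

The Hessian of f at 0 is [[0, 0], [0, 0]] with rank 0, so corank 2. A Groebner basis of the Jacobian ideal J(f) in C{s,t} is {s^2/7 + t^6, s^3, s*t}; counting standard monomials gives mu = 8. Corank 2; j^3 = s^2*t has shape L^2 M (L != M), so D-series; mu = 8 gives D_8.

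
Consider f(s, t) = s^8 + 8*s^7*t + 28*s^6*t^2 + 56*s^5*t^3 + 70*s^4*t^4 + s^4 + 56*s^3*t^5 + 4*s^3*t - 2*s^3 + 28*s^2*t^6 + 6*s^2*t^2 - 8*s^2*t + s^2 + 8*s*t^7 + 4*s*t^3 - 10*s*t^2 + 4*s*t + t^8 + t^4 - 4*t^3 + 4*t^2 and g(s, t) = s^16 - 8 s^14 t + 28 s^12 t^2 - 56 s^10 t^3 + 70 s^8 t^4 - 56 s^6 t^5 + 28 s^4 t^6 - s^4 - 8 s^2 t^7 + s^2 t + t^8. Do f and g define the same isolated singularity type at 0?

No.

The Hessian of f at 0 has rank 1. Corank 1: A-series; mu = 7 gives A_7. The Hessian of g at 0 has rank 0. Corank 2; j^3 = s^2*t has shape L^2 M (L != M), so D-series; mu = 9 gives D_9. f is A_7 but g is D_9, hence not right-equivalent.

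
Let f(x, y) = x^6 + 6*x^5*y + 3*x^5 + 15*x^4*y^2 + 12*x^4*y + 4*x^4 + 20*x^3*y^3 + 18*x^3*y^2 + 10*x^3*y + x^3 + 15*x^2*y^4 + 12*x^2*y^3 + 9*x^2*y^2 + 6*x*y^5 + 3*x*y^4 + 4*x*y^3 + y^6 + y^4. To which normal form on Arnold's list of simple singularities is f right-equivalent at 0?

The Hessian of f at 0 is [[0, 0], [0, 0]] with rank 0, so corank 2. A Groebner basis of the Jacobian ideal J(f) in C{x,y} is {x^3, x^2*y, x^2/2 + x*y^2, -3*x^2/2 + y^3}; counting standard monomials gives mu = 6. Corank 2; j^3 = x^3 is a perfect cube, so E-series; the 4-jet and mu = 6 give E_6.

E6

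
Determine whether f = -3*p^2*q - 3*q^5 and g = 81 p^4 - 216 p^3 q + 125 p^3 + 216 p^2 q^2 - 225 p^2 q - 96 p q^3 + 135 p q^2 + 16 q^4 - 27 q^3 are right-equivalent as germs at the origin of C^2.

No.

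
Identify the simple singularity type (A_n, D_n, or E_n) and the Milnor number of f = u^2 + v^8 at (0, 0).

Type A_7, Milnor number mu = 7.

The Hessian of f at 0 is [[2, 0], [0, 0]] with rank 1, so corank 1. A Groebner basis of the Jacobian ideal J(f) in C{u,v} is {v^7, u}; counting standard monomials gives mu = 7. Corank 1: A-series; mu = 7 gives A_7.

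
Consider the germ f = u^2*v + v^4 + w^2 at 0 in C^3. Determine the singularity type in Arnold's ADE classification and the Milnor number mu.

The Hessian of f at 0 has rank 1. Corank 2; j^3 = u^2*v has shape L^2 M (L != M), so D-series; mu = 5 gives D_5.

Type D5, Milnor number mu = 5.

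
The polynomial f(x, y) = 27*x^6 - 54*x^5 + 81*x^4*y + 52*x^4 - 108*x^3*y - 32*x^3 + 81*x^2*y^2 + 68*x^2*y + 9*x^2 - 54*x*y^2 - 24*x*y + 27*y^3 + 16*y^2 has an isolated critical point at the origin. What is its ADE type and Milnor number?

The Hessian of f at 0 has rank 1. Corank 1: A-series; mu = 2 gives A_2.

Type A_{2}, Milnor number mu = 2.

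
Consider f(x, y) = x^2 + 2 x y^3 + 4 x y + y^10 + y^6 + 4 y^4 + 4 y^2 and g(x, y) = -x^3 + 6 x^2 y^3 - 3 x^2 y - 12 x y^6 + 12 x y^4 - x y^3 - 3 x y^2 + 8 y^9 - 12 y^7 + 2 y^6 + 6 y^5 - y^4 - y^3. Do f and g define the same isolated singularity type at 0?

The Hessian of f at 0 has rank 1. Corank 1: A-series; mu = 9 gives A_9. The Hessian of g at 0 has rank 0. Corank 2; j^3 = -(x + y)^3 is a perfect cube, so E-series; the 4-jet and mu = 7 give E_7. f is A_9 but g is E_7, hence not right-equivalent.

No.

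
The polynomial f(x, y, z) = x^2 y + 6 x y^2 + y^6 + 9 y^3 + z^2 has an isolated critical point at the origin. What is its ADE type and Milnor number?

The Hessian of f at 0 is [[0, 0, 0], [0, 0, 0], [0, 0, 2]] with rank 1, so corank 2. A Groebner basis of the Jacobian ideal J(f) in C{x,y,z} is {x^2/6 + y^5 - 3*y^2/2, x^3 + 27*y^3, x*y + 3*y^2, z}; counting standard monomials gives mu = 7. Corank 2; j^3 = y*(x + 3*y)^2 has shape L^2 M (L != M), so D-series; mu = 7 gives D_7.

Type D7, Milnor number mu = 7.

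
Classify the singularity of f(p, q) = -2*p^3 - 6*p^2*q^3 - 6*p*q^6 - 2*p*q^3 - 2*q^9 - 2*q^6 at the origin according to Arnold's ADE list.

The Hessian of f at 0 is [[0, 0], [0, 0]] with rank 0, so corank 2. A Groebner basis of the Jacobian ideal J(f) in C{p,q} is {p^3, p*q^2, 3*p^2 + q^3}; counting standard monomials gives mu = 7. Corank 2; j^3 = -2*p^3 is a perfect cube, so E-series; the 4-jet and mu = 7 give E_7.

E_7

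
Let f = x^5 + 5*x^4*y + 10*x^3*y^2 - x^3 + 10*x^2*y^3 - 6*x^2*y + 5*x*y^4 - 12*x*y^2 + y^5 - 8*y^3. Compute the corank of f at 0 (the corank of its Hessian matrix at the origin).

2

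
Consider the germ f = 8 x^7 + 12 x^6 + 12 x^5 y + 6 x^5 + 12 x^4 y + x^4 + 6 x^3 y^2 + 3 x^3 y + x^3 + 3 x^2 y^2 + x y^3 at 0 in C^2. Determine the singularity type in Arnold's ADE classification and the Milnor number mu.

Type E_{7}, Milnor number mu = 7.

The Hessian of f at 0 has rank 0. Corank 2; j^3 = x^3 is a perfect cube, so E-series; the 4-jet and mu = 7 give E_7.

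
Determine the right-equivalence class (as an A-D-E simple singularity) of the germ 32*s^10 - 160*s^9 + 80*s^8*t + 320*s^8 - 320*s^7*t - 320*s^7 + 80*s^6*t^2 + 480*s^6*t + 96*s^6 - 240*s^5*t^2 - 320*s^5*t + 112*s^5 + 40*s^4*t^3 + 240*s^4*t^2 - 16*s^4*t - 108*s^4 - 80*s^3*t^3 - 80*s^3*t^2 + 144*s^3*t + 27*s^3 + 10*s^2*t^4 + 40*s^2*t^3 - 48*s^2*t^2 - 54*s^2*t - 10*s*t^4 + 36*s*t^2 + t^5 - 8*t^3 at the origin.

The Hessian of f at 0 has rank 0. Corank 2; j^3 = (3*s - 2*t)^3 is a perfect cube, so E-series; the 5-jet and mu = 8 give E_8.

E8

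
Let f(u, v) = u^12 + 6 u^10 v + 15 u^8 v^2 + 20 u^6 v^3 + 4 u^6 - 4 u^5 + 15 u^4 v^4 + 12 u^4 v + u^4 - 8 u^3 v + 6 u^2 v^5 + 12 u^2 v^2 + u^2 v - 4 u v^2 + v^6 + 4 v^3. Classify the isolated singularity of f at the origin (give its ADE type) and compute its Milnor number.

Type D7, Milnor number mu = 7.

The Hessian of f at 0 is [[0, 0], [0, 0]] with rank 0, so corank 2. A Groebner basis of the Jacobian ideal J(f) in C{u,v} is {5*u^2/189 - 1789*u*v/12096 + v^4 + 509*v^3/1512 + 383*v^2/2016, u^3 - 32*u^2/63 + 131*u*v/126 - 4*v^3/63 - v^2/21, u^2*v - u*v/2 + v^2, 8*u^2/189 + u*v^2 - 509*u*v/1512 - 125*v^3/189 + 127*v^2/252}; counting standard monomials gives mu = 7. Corank 2; j^3 = v*(u - 2*v)^2 has shape L^2 M (L != M), so D-series; mu = 7 gives D_7.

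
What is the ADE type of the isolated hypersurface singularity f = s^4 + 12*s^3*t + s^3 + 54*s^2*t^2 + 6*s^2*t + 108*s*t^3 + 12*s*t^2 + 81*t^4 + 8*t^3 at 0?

E6

The Hessian of f at 0 is [[0, 0], [0, 0]] with rank 0, so corank 2. A Groebner basis of the Jacobian ideal J(f) in C{s,t} is {t^4, s*t^2 + 7*t^3/3, s^2 + 4*s*t + 4*t^2}; counting standard monomials gives mu = 6. Corank 2; j^3 = (s + 2*t)^3 is a perfect cube, so E-series; the 4-jet and mu = 6 give E_6.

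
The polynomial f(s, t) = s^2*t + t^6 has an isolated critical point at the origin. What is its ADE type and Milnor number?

Type D_{7}, Milnor number mu = 7.

The Hessian of f at 0 is [[0, 0], [0, 0]] with rank 0, so corank 2. A Groebner basis of the Jacobian ideal J(f) in C{s,t} is {s^2/6 + t^5, s^3, s*t}; counting standard monomials gives mu = 7. Corank 2; j^3 = s^2*t has shape L^2 M (L != M), so D-series; mu = 7 gives D_7.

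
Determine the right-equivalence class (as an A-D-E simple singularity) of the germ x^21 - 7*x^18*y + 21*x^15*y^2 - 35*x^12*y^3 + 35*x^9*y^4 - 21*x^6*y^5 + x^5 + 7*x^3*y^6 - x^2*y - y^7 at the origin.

D_8

The Hessian of f at 0 is [[0, 0], [0, 0]] with rank 0, so corank 2. A Groebner basis of the Jacobian ideal J(f) in C{x,y} is {x^2/7 + y^6, x^3, x*y}; counting standard monomials gives mu = 8. Corank 2; j^3 = -x^2*y has shape L^2 M (L != M), so D-series; mu = 8 gives D_8.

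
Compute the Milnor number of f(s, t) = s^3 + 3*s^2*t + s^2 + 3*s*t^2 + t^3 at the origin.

2

The Hessian of f at 0 has rank 1. Corank 1: A-series; mu = 2 gives A_2.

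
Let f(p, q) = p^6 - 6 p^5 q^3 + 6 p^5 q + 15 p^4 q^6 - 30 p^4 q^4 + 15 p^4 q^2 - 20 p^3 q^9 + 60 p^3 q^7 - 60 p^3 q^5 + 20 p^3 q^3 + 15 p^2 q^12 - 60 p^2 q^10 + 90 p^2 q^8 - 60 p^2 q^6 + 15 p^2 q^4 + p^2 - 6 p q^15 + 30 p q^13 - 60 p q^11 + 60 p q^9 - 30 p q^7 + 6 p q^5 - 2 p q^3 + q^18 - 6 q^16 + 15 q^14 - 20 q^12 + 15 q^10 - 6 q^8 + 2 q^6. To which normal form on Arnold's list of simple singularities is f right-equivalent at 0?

The Hessian of f at 0 is [[2, 0], [0, 0]] with rank 1, so corank 1. A Groebner basis of the Jacobian ideal J(f) in C{p,q} is {p*q^2, -p + q^3, p^2}; counting standard monomials gives mu = 5. Corank 1: A-series; mu = 5 gives A_5.

A_{5}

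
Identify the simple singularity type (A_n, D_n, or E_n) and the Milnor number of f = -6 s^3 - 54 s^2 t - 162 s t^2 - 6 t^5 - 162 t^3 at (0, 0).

Type E8, Milnor number mu = 8.

The Hessian of f at 0 has rank 0. Corank 2; j^3 = -6*(s + 3*t)^3 is a perfect cube, so E-series; the 5-jet and mu = 8 give E_8.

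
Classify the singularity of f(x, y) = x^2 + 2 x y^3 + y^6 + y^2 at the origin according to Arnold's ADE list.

The Hessian of f at 0 is [[2, 0], [0, 2]] with rank 2, so corank 0. A Groebner basis of the Jacobian ideal J(f) in C{x,y} is {x, y}; counting standard monomials gives mu = 1. Corank 0: nondegenerate Morse point, so A_1.

A_1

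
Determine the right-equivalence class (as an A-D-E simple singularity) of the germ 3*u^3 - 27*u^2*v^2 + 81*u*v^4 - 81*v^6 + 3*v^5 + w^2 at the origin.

E_8

The Hessian of f at 0 is [[0, 0, 0], [0, 0, 0], [0, 0, 2]] with rank 1, so corank 2. A Groebner basis of the Jacobian ideal J(f) in C{u,v,w} is {v^4, u^3, -u^2/6 + u*v^2, w}; counting standard monomials gives mu = 8. Corank 2; j^3 = 3*u^3 is a perfect cube, so E-series; the 5-jet and mu = 8 give E_8.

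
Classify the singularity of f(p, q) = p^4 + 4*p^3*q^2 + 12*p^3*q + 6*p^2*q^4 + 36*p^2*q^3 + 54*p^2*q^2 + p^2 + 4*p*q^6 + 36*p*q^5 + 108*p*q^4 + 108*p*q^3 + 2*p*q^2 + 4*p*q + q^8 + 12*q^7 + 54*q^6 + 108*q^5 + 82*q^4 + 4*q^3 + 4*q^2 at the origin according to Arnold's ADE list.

A_{3}

The Hessian of f at 0 is [[2, 4], [4, 8]] with rank 1, so corank 1. A Groebner basis of the Jacobian ideal J(f) in C{p,q} is {p^2 + 4*p + 8*q, p*q - 2*p - 4*q, p + q^2 + 2*q}; counting standard monomials gives mu = 3. Corank 1: A-series; mu = 3 gives A_3.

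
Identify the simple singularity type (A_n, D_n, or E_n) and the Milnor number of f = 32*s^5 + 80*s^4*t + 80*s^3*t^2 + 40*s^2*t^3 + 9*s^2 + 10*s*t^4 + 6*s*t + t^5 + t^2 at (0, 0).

Type A_4, Milnor number mu = 4.

The Hessian of f at 0 has rank 1. Corank 1: A-series; mu = 4 gives A_4.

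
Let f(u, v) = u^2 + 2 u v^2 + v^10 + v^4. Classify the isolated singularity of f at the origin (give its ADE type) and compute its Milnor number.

Type A_9, Milnor number mu = 9.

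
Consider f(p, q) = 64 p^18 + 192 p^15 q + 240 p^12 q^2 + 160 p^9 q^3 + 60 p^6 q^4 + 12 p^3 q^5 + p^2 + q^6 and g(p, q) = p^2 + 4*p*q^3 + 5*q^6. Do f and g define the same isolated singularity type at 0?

Yes.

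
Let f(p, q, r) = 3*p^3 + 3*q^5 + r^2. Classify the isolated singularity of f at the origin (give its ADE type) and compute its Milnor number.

The Hessian of f at 0 is [[0, 0, 0], [0, 0, 0], [0, 0, 2]] with rank 1, so corank 2. A Groebner basis of the Jacobian ideal J(f) in C{p,q,r} is {q^4, p^2, r}; counting standard monomials gives mu = 8. Corank 2; j^3 = 3*p^3 is a perfect cube, so E-series; the 5-jet and mu = 8 give E_8.

Type E8, Milnor number mu = 8.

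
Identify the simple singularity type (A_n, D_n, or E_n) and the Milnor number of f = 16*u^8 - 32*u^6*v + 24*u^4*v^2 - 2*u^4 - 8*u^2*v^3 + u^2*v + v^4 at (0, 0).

Type D_5, Milnor number mu = 5.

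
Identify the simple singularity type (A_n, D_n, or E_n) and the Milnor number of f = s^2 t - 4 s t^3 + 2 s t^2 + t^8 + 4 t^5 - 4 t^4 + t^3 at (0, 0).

Type D9, Milnor number mu = 9.

The Hessian of f at 0 has rank 0. Corank 2; j^3 = t*(s + t)^2 has shape L^2 M (L != M), so D-series; mu = 9 gives D_9.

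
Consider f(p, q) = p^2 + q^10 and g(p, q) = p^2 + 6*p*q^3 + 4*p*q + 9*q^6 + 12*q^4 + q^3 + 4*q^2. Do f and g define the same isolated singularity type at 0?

The Hessian of f at 0 has rank 1. Corank 1: A-series; mu = 9 gives A_9. The Hessian of g at 0 has rank 1. Corank 1: A-series; mu = 2 gives A_2. f is A_9 but g is A_2, hence not right-equivalent.

No.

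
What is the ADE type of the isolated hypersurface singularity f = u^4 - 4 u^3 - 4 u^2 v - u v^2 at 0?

D_5

The Hessian of f at 0 has rank 0. Corank 2; j^3 = -u*(2*u + v)^2 has shape L^2 M (L != M), so D-series; mu = 5 gives D_5.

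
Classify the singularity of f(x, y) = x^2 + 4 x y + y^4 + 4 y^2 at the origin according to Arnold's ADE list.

A_{3}

The Hessian of f at 0 has rank 1. Corank 1: A-series; mu = 3 gives A_3.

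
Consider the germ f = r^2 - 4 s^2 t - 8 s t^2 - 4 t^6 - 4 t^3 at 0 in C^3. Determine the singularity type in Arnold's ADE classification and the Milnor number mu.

The Hessian of f at 0 is [[0, 0, 0], [0, 0, 0], [0, 0, 2]] with rank 1, so corank 2. A Groebner basis of the Jacobian ideal J(f) in C{s,t,r} is {s^2/6 + t^5 - t^2/6, s^3 + t^3, s*t + t^2, r}; counting standard monomials gives mu = 7. Corank 2; j^3 = -4*t*(s + t)^2 has shape L^2 M (L != M), so D-series; mu = 7 gives D_7.

Type D_{7}, Milnor number mu = 7.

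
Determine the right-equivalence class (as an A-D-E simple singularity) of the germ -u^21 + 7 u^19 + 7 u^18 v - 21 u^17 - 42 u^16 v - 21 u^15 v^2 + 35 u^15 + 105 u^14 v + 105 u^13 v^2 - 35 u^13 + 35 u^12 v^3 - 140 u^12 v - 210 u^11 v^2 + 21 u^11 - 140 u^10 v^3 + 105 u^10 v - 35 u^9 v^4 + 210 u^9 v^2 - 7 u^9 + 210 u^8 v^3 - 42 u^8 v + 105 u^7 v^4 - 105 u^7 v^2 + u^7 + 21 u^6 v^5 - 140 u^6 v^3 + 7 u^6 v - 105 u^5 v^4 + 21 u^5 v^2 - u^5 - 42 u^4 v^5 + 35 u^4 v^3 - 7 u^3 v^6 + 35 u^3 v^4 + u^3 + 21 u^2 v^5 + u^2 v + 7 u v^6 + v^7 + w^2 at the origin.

The Hessian of f at 0 has rank 1. Corank 2; j^3 = u^2*(u + v) has shape L^2 M (L != M), so D-series; mu = 8 gives D_8.

D_{8}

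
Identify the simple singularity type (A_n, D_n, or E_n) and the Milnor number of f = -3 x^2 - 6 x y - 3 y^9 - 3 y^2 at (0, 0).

Type A8, Milnor number mu = 8.

The Hessian of f at 0 has rank 1. Corank 1: A-series; mu = 8 gives A_8.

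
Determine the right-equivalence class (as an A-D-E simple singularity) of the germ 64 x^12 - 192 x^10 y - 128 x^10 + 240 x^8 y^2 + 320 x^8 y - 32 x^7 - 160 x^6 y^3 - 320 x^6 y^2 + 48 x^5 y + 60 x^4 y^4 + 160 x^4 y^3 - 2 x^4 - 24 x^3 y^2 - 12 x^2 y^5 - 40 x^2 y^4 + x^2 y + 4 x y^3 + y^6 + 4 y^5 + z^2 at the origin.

D_{7}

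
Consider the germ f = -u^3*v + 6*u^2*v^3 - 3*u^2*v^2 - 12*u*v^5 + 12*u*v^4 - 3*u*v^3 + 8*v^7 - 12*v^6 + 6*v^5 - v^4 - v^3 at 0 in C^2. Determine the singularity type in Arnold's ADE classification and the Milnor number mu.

Type E_7, Milnor number mu = 7.

The Hessian of f at 0 has rank 0. Corank 2; j^3 = -v^3 is a perfect cube, so E-series; the 4-jet and mu = 7 give E_7.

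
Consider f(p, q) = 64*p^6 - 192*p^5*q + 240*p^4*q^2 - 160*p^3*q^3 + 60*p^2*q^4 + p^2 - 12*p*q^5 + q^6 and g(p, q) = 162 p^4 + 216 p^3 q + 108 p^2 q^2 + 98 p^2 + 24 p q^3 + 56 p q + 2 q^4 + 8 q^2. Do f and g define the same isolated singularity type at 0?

The Hessian of f at 0 has rank 1. Corank 1: A-series; mu = 5 gives A_5. The Hessian of g at 0 has rank 1. Corank 1: A-series; mu = 3 gives A_3. f is A_5 but g is A_3, hence not right-equivalent.

No.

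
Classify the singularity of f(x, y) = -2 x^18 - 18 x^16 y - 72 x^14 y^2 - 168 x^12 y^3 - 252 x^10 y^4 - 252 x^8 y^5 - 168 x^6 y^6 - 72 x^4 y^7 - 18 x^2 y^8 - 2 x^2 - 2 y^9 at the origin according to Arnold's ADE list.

A8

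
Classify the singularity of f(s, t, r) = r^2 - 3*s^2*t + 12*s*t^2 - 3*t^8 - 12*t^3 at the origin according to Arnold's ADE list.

D_{9}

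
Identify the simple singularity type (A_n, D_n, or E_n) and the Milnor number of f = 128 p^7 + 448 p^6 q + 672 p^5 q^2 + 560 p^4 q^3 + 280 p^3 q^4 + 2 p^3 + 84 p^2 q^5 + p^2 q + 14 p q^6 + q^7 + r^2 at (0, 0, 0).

Type D_{8}, Milnor number mu = 8.

The Hessian of f at 0 is [[0, 0, 0], [0, 0, 0], [0, 0, 2]] with rank 1, so corank 2. A Groebner basis of the Jacobian ideal J(f) in C{p,q,r} is {-p*q/14 + q^6, p*q^2, p^2 + p*q/2, r}; counting standard monomials gives mu = 8. Corank 2; j^3 = p^2*(2*p + q) has shape L^2 M (L != M), so D-series; mu = 8 gives D_8.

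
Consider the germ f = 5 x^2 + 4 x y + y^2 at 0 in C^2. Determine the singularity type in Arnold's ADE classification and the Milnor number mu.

Type A_1, Milnor number mu = 1.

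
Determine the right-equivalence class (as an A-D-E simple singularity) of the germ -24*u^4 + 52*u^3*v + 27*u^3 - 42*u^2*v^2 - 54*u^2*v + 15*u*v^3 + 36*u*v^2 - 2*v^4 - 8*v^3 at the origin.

E_7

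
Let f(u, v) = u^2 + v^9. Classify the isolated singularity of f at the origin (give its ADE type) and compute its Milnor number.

Type A_{8}, Milnor number mu = 8.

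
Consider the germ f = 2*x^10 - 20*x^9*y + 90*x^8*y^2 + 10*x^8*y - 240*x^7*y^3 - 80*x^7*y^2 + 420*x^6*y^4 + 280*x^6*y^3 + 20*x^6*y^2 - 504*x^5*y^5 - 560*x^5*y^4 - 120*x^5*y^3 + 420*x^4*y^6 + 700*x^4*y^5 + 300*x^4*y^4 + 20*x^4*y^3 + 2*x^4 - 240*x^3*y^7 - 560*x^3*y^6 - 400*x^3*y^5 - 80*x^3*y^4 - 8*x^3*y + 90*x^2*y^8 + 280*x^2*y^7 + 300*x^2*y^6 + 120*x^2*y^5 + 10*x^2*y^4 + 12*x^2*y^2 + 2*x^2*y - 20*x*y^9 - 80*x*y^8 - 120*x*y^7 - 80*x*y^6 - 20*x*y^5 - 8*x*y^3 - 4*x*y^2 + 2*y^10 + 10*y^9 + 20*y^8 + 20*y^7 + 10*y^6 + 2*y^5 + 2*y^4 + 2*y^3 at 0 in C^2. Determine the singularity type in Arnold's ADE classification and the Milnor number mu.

Type D6, Milnor number mu = 6.

The Hessian of f at 0 is [[0, 0], [0, 0]] with rank 0, so corank 2. A Groebner basis of the Jacobian ideal J(f) in C{x,y} is {x^2/5 + y^4 - y^2/5, x^3 - y^3, x*y - y^2}; counting standard monomials gives mu = 6. Corank 2; j^3 = 2*y*(x - y)^2 has shape L^2 M (L != M), so D-series; mu = 6 gives D_6.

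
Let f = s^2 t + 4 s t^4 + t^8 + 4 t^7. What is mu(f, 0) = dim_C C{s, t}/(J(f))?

9

The Hessian of f at 0 has rank 0. Corank 2; j^3 = s^2*t has shape L^2 M (L != M), so D-series; mu = 9 gives D_9.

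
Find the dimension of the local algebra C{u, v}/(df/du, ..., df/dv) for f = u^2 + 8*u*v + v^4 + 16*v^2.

The Hessian of f at 0 has rank 1. Corank 1: A-series; mu = 3 gives A_3.

3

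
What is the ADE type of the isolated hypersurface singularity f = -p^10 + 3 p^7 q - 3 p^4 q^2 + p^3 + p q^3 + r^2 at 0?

The Hessian of f at 0 is [[0, 0, 0], [0, 0, 0], [0, 0, 2]] with rank 1, so corank 2. A Groebner basis of the Jacobian ideal J(f) in C{p,q,r} is {p^3, p*q^2, 3*p^2 + q^3, r}; counting standard monomials gives mu = 7. Corank 2; j^3 = p^3 is a perfect cube, so E-series; the 4-jet and mu = 7 give E_7.

E_{7}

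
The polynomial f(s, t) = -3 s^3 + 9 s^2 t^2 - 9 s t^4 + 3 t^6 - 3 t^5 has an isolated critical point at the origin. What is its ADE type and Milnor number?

The Hessian of f at 0 has rank 0. Corank 2; j^3 = -3*s^3 is a perfect cube, so E-series; the 5-jet and mu = 8 give E_8.

Type E_{8}, Milnor number mu = 8.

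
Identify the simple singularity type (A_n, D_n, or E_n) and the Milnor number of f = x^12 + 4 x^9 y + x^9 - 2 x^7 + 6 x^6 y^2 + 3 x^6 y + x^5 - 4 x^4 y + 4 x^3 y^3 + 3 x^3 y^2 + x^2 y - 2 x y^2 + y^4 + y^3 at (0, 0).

Type D_5, Milnor number mu = 5.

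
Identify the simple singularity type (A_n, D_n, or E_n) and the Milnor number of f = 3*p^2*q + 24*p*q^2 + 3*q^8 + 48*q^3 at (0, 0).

Type D_9, Milnor number mu = 9.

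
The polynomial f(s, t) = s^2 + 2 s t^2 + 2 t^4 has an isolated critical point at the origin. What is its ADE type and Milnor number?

Type A3, Milnor number mu = 3.

The Hessian of f at 0 has rank 1. Corank 1: A-series; mu = 3 gives A_3.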